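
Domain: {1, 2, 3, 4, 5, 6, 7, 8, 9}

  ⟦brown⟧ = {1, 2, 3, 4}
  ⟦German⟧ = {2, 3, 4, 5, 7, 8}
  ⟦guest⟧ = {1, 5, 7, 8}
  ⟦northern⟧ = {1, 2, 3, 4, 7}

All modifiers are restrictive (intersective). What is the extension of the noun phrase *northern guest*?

{1, 7}

⟦guest⟧ = {1, 5, 7, 8}
… ∩ ⟦northern⟧ = {1, 5, 7, 8} ∩ {1, 2, 3, 4, 7} = {1, 7}
So ⟦northern guest⟧ = {1, 7}.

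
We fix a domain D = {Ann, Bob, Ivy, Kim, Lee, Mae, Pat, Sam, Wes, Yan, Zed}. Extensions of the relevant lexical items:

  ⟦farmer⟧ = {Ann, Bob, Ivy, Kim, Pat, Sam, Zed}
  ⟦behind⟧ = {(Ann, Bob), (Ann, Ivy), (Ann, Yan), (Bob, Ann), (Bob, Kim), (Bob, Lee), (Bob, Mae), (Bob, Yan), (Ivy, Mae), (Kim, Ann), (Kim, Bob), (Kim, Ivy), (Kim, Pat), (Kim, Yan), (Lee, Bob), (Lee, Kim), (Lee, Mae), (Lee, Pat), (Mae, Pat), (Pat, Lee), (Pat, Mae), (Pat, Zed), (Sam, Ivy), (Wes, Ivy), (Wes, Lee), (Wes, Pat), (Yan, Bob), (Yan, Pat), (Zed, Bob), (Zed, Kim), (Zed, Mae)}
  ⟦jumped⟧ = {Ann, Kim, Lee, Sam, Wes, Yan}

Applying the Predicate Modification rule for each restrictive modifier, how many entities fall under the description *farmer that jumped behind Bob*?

⟦that jumped⟧ = ⟦jumped⟧ = {Ann, Kim, Lee, Sam, Wes, Yan}
⟦behind Bob⟧ = {x : ⟨x, Bob⟩ ∈ ⟦behind⟧} = {Ann, Kim, Lee, Yan, Zed}
⟦farmer⟧ = {Ann, Bob, Ivy, Kim, Pat, Sam, Zed}
… ∩ ⟦that jumped⟧ = {Ann, Bob, Ivy, Kim, Pat, Sam, Zed} ∩ {Ann, Kim, Lee, Sam, Wes, Yan} = {Ann, Kim, Sam}
… ∩ ⟦behind Bob⟧ = {Ann, Kim, Sam} ∩ {Ann, Kim, Lee, Yan, Zed} = {Ann, Kim}
⟦farmer that jumped behind Bob⟧ = {Ann, Kim}, so the cardinality is 2.

2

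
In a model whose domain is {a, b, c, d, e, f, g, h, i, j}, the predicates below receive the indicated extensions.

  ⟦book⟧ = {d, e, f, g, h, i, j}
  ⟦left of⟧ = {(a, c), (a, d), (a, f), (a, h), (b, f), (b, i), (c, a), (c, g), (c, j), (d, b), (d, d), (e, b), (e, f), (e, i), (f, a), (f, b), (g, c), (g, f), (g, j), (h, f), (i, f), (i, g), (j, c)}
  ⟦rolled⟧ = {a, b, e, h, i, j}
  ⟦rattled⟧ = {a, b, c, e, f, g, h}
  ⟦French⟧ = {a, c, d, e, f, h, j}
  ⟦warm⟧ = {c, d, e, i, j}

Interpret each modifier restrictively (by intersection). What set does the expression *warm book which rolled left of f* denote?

{e, i}

⟦which rolled⟧ = ⟦rolled⟧ = {a, b, e, h, i, j}
⟦left of f⟧ = {x : ⟨x, f⟩ ∈ ⟦left of⟧} = {a, b, e, g, h, i}
⟦book⟧ = {d, e, f, g, h, i, j}
… ∩ ⟦which rolled⟧ = {d, e, f, g, h, i, j} ∩ {a, b, e, h, i, j} = {e, h, i, j}
… ∩ ⟦left of f⟧ = {e, h, i, j} ∩ {a, b, e, g, h, i} = {e, h, i}
… ∩ ⟦warm⟧ = {e, h, i} ∩ {c, d, e, i, j} = {e, i}
So ⟦warm book which rolled left of f⟧ = {e, i}.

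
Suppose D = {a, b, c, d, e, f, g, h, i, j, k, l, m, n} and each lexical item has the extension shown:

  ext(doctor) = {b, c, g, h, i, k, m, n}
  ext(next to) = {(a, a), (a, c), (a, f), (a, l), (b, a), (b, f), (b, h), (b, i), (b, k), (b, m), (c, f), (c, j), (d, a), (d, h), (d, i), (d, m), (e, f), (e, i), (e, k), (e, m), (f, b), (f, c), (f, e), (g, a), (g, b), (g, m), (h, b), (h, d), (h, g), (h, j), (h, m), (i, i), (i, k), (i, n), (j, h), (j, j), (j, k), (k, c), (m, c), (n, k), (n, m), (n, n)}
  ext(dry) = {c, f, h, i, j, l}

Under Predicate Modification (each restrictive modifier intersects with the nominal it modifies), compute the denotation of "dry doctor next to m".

{h}

⟦next to m⟧ = {x : ⟨x, m⟩ ∈ ⟦next to⟧} = {b, d, e, g, h, n}
⟦doctor⟧ = {b, c, g, h, i, k, m, n}
… ∩ ⟦next to m⟧ = {b, c, g, h, i, k, m, n} ∩ {b, d, e, g, h, n} = {b, g, h, n}
… ∩ ⟦dry⟧ = {b, g, h, n} ∩ {c, f, h, i, j, l} = {h}
So ⟦dry doctor next to m⟧ = {h}.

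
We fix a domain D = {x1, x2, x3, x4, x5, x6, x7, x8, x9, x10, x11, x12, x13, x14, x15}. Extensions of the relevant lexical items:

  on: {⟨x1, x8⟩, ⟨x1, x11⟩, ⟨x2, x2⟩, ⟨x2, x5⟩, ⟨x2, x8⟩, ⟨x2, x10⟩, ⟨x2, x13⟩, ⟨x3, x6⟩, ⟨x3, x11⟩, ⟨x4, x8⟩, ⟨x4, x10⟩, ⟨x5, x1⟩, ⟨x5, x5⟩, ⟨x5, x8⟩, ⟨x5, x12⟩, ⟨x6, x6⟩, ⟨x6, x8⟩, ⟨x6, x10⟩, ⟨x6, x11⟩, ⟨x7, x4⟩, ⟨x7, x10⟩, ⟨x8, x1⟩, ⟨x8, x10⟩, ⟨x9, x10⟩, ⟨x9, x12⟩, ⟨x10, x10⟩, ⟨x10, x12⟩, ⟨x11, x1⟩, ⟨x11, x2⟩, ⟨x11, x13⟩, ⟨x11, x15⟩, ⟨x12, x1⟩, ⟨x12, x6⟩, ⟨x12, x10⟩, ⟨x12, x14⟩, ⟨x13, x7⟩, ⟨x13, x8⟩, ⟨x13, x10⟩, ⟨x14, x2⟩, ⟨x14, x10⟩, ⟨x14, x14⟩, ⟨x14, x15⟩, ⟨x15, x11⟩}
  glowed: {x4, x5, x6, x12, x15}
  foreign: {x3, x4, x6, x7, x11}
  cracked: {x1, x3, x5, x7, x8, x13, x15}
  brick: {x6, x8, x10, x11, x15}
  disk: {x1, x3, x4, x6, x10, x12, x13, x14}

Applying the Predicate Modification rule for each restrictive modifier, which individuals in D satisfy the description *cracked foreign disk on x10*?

⟦on x10⟧ = {x : ⟨x, x10⟩ ∈ ⟦on⟧} = {x2, x4, x6, x7, x8, x9, x10, x12, x13, x14}
⟦disk⟧ = {x1, x3, x4, x6, x10, x12, x13, x14}
… ∩ ⟦on x10⟧ = {x1, x3, x4, x6, x10, x12, x13, x14} ∩ {x2, x4, x6, x7, x8, x9, x10, x12, x13, x14} = {x4, x6, x10, x12, x13, x14}
… ∩ ⟦cracked⟧ = {x4, x6, x10, x12, x13, x14} ∩ {x1, x3, x5, x7, x8, x13, x15} = {x13}
… ∩ ⟦foreign⟧ = {x13} ∩ {x3, x4, x6, x7, x11} = ∅
So ⟦cracked foreign disk on x10⟧ = ∅.

∅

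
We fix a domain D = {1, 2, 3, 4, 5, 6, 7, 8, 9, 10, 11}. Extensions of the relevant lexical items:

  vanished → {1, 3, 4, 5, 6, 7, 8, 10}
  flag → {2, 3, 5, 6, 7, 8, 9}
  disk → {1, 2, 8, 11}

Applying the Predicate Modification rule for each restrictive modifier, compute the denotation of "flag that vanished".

⟦that vanished⟧ = ⟦vanished⟧ = {1, 3, 4, 5, 6, 7, 8, 10}
⟦flag⟧ = {2, 3, 5, 6, 7, 8, 9}
… ∩ ⟦that vanished⟧ = {2, 3, 5, 6, 7, 8, 9} ∩ {1, 3, 4, 5, 6, 7, 8, 10} = {3, 5, 6, 7, 8}
So ⟦flag that vanished⟧ = {3, 5, 6, 7, 8}.

{3, 5, 6, 7, 8}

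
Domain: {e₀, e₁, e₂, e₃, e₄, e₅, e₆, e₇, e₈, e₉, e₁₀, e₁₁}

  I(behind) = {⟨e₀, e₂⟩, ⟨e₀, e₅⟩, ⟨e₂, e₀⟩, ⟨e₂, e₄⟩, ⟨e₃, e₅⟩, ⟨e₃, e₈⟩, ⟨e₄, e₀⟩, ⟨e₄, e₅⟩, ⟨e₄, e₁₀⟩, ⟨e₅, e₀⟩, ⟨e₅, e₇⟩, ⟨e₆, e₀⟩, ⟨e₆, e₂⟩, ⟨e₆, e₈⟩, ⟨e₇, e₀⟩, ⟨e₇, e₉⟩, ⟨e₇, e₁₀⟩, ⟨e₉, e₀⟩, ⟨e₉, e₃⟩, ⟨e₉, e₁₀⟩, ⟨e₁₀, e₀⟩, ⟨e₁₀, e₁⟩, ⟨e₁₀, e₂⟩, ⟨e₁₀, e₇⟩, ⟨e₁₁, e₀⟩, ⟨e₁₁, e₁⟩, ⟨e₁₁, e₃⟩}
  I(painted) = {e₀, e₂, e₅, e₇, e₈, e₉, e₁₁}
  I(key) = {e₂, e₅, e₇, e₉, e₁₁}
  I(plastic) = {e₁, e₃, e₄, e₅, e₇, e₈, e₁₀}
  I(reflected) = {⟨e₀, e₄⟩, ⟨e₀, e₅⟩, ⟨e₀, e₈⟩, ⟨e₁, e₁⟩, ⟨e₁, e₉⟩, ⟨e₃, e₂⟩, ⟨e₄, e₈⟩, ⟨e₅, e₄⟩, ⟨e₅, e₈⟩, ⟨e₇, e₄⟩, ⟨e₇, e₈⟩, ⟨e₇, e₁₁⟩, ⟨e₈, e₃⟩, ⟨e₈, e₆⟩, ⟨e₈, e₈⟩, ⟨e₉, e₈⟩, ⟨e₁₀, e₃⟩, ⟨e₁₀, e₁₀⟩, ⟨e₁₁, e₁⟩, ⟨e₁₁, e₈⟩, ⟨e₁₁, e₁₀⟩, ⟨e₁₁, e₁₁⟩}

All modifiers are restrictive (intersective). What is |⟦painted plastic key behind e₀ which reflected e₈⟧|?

2

⟦behind e₀⟧ = {x : ⟨x, e₀⟩ ∈ ⟦behind⟧} = {e₂, e₄, e₅, e₆, e₇, e₉, e₁₀, e₁₁}
⟦which reflected e₈⟧ = {x : ⟨x, e₈⟩ ∈ ⟦reflected⟧} = {e₀, e₄, e₅, e₇, e₈, e₉, e₁₁}
⟦key⟧ = {e₂, e₅, e₇, e₉, e₁₁}
… ∩ ⟦behind e₀⟧ = {e₂, e₅, e₇, e₉, e₁₁} ∩ {e₂, e₄, e₅, e₆, e₇, e₉, e₁₀, e₁₁} = {e₂, e₅, e₇, e₉, e₁₁}
… ∩ ⟦which reflected e₈⟧ = {e₂, e₅, e₇, e₉, e₁₁} ∩ {e₀, e₄, e₅, e₇, e₈, e₉, e₁₁} = {e₅, e₇, e₉, e₁₁}
… ∩ ⟦painted⟧ = {e₅, e₇, e₉, e₁₁} ∩ {e₀, e₂, e₅, e₇, e₈, e₉, e₁₁} = {e₅, e₇, e₉, e₁₁}
… ∩ ⟦plastic⟧ = {e₅, e₇, e₉, e₁₁} ∩ {e₁, e₃, e₄, e₅, e₇, e₈, e₁₀} = {e₅, e₇}
⟦painted plastic key behind e₀ which reflected e₈⟧ = {e₅, e₇}, so the cardinality is 2.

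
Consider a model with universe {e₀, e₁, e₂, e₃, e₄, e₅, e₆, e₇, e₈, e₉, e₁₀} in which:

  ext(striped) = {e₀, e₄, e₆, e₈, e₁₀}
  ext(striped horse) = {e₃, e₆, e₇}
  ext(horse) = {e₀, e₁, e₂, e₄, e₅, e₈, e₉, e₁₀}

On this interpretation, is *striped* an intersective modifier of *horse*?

no

⟦striped⟧ ∩ ⟦horse⟧ = {e₀, e₄, e₆, e₈, e₁₀} ∩ {e₀, e₁, e₂, e₄, e₅, e₈, e₉, e₁₀} = {e₀, e₄, e₈, e₁₀}
Observed ⟦striped horse⟧ = {e₃, e₆, e₇}.
These differ, so the modifier is not intersective in this model.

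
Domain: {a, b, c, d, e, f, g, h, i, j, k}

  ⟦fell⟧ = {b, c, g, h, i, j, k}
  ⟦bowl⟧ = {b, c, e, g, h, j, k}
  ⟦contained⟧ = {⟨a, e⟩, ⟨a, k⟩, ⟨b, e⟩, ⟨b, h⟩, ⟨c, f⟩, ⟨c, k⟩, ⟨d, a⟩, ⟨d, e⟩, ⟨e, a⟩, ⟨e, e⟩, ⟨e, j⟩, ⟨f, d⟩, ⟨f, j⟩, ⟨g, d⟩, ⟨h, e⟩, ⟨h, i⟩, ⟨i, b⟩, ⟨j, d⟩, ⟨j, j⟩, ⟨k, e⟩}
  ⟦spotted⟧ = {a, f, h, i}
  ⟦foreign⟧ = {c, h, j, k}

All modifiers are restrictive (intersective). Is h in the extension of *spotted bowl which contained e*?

⟦which contained e⟧ = {x : ⟨x, e⟩ ∈ ⟦contained⟧} = {a, b, d, e, h, k}
⟦bowl⟧ = {b, c, e, g, h, j, k}
… ∩ ⟦which contained e⟧ = {b, c, e, g, h, j, k} ∩ {a, b, d, e, h, k} = {b, e, h, k}
… ∩ ⟦spotted⟧ = {b, e, h, k} ∩ {a, f, h, i} = {h}
⟦spotted bowl which contained e⟧ = {h}; h ∈ this set.

yes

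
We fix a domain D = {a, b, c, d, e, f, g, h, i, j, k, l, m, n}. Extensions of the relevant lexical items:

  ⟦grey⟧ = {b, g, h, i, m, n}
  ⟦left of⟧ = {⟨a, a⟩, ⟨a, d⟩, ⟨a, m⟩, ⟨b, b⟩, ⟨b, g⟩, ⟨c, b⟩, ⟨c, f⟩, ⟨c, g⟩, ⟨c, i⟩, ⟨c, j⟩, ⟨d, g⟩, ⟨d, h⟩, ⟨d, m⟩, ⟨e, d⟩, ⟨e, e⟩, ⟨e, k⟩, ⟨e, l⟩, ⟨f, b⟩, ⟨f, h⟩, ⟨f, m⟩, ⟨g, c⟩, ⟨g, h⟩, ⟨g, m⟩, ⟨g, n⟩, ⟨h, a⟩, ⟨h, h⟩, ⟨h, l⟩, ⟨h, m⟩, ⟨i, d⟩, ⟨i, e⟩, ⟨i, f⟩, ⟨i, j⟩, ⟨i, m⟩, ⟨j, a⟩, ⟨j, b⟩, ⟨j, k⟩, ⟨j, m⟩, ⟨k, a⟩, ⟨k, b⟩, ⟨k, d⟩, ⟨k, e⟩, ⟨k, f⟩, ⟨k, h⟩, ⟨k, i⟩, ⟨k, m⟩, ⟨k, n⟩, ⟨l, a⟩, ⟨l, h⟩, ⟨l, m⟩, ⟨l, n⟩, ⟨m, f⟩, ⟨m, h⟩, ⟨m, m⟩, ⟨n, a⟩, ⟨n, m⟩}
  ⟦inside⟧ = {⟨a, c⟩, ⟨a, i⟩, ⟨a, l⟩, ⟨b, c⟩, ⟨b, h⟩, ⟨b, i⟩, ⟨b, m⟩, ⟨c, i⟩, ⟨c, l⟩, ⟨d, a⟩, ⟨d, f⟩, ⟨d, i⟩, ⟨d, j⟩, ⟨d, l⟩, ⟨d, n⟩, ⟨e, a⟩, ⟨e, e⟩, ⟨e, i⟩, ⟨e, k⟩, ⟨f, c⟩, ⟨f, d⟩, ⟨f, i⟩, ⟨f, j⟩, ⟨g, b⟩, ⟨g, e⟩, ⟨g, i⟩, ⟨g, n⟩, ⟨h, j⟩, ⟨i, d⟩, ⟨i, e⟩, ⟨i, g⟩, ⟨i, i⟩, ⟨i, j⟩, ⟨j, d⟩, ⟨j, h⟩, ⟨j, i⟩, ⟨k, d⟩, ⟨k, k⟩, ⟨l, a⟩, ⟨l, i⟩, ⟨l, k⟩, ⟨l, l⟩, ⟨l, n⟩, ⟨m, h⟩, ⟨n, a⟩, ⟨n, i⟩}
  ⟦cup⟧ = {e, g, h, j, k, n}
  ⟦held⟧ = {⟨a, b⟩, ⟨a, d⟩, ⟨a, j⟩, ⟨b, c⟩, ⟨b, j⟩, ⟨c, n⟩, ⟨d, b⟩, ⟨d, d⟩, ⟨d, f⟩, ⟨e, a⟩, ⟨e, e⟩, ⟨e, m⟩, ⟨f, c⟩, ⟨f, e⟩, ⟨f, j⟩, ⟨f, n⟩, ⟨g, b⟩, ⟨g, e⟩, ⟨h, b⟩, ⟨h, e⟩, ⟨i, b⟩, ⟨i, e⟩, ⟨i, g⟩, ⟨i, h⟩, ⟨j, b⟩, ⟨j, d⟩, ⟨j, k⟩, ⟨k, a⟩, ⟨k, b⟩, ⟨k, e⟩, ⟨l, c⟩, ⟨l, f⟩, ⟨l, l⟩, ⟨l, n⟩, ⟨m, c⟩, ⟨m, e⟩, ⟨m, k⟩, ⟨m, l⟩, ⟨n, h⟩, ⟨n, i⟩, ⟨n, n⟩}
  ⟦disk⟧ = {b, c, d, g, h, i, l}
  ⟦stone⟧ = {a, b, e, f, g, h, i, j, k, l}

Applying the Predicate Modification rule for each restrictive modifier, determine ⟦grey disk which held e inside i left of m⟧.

⟦which held e⟧ = {x : ⟨x, e⟩ ∈ ⟦held⟧} = {e, f, g, h, i, k, m}
⟦inside i⟧ = {x : ⟨x, i⟩ ∈ ⟦inside⟧} = {a, b, c, d, e, f, g, i, j, l, n}
⟦left of m⟧ = {x : ⟨x, m⟩ ∈ ⟦left of⟧} = {a, d, f, g, h, i, j, k, l, m, n}
⟦disk⟧ = {b, c, d, g, h, i, l}
… ∩ ⟦which held e⟧ = {b, c, d, g, h, i, l} ∩ {e, f, g, h, i, k, m} = {g, h, i}
… ∩ ⟦inside i⟧ = {g, h, i} ∩ {a, b, c, d, e, f, g, i, j, l, n} = {g, i}
… ∩ ⟦left of m⟧ = {g, i} ∩ {a, d, f, g, h, i, j, k, l, m, n} = {g, i}
… ∩ ⟦grey⟧ = {g, i} ∩ {b, g, h, i, m, n} = {g, i}
So ⟦grey disk which held e inside i left of m⟧ = {g, i}.

{g, i}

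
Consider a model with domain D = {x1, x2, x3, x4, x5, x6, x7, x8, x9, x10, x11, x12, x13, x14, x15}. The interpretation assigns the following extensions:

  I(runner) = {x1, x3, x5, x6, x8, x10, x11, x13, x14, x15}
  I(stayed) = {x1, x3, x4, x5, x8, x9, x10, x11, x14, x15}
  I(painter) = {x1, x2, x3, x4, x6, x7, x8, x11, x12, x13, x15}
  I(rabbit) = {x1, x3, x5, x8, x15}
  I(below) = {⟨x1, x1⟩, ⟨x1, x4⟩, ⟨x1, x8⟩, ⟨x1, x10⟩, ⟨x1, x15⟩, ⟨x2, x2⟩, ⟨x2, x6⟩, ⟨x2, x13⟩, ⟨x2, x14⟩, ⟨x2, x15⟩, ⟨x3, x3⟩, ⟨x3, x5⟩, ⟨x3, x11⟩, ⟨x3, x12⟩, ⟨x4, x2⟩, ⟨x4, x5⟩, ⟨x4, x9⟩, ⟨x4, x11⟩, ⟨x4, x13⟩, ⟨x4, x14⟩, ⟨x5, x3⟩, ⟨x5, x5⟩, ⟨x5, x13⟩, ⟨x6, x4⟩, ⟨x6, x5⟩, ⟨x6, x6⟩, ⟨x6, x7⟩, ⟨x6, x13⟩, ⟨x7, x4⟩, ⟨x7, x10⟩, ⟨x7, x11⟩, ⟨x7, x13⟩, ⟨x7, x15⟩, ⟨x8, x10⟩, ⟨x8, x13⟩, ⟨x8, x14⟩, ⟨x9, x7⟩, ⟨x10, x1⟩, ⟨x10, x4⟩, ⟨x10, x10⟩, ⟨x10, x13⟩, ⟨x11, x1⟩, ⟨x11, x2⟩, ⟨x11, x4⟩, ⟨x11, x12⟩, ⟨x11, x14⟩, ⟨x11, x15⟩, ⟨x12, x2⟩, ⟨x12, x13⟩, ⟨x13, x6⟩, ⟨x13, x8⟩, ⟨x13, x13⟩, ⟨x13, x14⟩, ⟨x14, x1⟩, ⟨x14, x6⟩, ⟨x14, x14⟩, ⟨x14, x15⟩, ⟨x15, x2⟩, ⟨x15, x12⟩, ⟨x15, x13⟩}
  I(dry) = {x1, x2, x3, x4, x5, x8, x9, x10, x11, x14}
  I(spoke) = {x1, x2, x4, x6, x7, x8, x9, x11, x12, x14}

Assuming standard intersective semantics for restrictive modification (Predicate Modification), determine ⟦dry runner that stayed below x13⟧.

{x5, x8, x10}

⟦that stayed⟧ = ⟦stayed⟧ = {x1, x3, x4, x5, x8, x9, x10, x11, x14, x15}
⟦below x13⟧ = {x : ⟨x, x13⟩ ∈ ⟦below⟧} = {x2, x4, x5, x6, x7, x8, x10, x12, x13, x15}
⟦runner⟧ = {x1, x3, x5, x6, x8, x10, x11, x13, x14, x15}
… ∩ ⟦that stayed⟧ = {x1, x3, x5, x6, x8, x10, x11, x13, x14, x15} ∩ {x1, x3, x4, x5, x8, x9, x10, x11, x14, x15} = {x1, x3, x5, x8, x10, x11, x14, x15}
… ∩ ⟦below x13⟧ = {x1, x3, x5, x8, x10, x11, x14, x15} ∩ {x2, x4, x5, x6, x7, x8, x10, x12, x13, x15} = {x5, x8, x10, x15}
… ∩ ⟦dry⟧ = {x5, x8, x10, x15} ∩ {x1, x2, x3, x4, x5, x8, x9, x10, x11, x14} = {x5, x8, x10}
So ⟦dry runner that stayed below x13⟧ = {x5, x8, x10}.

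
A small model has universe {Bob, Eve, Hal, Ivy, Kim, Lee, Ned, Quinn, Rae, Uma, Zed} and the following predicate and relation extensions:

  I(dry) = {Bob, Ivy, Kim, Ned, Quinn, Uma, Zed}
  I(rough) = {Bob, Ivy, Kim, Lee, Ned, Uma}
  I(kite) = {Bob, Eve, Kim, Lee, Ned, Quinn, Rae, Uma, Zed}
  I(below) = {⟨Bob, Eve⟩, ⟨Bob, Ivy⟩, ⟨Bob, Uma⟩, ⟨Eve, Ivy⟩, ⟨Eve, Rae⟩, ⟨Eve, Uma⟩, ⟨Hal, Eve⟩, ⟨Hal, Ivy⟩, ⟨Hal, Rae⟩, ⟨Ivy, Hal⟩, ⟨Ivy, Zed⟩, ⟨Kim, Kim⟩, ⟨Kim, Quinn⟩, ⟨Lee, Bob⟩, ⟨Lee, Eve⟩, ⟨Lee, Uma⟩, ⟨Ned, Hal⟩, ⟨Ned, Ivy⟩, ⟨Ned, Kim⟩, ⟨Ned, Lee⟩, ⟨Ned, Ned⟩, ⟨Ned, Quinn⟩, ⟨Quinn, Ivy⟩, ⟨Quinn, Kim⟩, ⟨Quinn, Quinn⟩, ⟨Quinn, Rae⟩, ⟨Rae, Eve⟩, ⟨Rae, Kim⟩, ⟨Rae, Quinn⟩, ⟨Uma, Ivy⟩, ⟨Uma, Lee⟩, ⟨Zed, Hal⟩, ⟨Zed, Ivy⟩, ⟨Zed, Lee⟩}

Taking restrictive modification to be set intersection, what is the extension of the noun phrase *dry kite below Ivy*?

{Bob, Ned, Quinn, Uma, Zed}

⟦below Ivy⟧ = {x : ⟨x, Ivy⟩ ∈ ⟦below⟧} = {Bob, Eve, Hal, Ned, Quinn, Uma, Zed}
⟦kite⟧ = {Bob, Eve, Kim, Lee, Ned, Quinn, Rae, Uma, Zed}
… ∩ ⟦below Ivy⟧ = {Bob, Eve, Kim, Lee, Ned, Quinn, Rae, Uma, Zed} ∩ {Bob, Eve, Hal, Ned, Quinn, Uma, Zed} = {Bob, Eve, Ned, Quinn, Uma, Zed}
… ∩ ⟦dry⟧ = {Bob, Eve, Ned, Quinn, Uma, Zed} ∩ {Bob, Ivy, Kim, Ned, Quinn, Uma, Zed} = {Bob, Ned, Quinn, Uma, Zed}
So ⟦dry kite below Ivy⟧ = {Bob, Ned, Quinn, Uma, Zed}.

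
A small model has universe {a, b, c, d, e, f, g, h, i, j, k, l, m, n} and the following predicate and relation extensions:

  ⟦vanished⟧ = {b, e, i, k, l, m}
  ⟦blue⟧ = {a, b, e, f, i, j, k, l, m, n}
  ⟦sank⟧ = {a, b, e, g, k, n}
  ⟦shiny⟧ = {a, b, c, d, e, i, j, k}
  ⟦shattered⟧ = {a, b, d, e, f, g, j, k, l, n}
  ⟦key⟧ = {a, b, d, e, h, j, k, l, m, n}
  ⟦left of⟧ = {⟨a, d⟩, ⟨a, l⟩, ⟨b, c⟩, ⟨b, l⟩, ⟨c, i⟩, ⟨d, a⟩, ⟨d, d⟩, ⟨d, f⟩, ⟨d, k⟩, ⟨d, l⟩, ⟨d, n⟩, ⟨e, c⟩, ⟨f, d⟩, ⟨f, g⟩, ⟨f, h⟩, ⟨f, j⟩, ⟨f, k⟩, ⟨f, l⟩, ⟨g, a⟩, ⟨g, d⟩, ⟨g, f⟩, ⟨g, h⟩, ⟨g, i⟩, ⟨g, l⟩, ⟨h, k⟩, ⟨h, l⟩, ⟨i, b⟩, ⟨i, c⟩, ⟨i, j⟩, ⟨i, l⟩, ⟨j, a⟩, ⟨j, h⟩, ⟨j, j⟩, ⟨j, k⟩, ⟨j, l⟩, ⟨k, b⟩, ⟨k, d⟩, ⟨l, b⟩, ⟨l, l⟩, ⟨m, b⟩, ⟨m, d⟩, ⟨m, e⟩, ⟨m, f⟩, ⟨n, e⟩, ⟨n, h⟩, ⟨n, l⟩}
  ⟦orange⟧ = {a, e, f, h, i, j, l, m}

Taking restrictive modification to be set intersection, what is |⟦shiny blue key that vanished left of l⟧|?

⟦that vanished⟧ = ⟦vanished⟧ = {b, e, i, k, l, m}
⟦left of l⟧ = {x : ⟨x, l⟩ ∈ ⟦left of⟧} = {a, b, d, f, g, h, i, j, l, n}
⟦key⟧ = {a, b, d, e, h, j, k, l, m, n}
… ∩ ⟦that vanished⟧ = {a, b, d, e, h, j, k, l, m, n} ∩ {b, e, i, k, l, m} = {b, e, k, l, m}
… ∩ ⟦left of l⟧ = {b, e, k, l, m} ∩ {a, b, d, f, g, h, i, j, l, n} = {b, l}
… ∩ ⟦shiny⟧ = {b, l} ∩ {a, b, c, d, e, i, j, k} = {b}
… ∩ ⟦blue⟧ = {b} ∩ {a, b, e, f, i, j, k, l, m, n} = {b}
⟦shiny blue key that vanished left of l⟧ = {b}, so the cardinality is 1.

1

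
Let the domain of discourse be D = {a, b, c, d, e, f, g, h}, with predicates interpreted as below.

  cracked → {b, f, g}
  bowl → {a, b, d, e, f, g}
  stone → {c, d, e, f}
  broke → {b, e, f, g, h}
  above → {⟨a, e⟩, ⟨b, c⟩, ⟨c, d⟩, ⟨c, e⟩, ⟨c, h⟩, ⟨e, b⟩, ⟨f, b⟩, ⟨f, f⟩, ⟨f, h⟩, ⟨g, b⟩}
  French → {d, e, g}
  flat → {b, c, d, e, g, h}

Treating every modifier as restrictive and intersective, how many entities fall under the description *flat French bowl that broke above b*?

⟦that broke⟧ = ⟦broke⟧ = {b, e, f, g, h}
⟦above b⟧ = {x : ⟨x, b⟩ ∈ ⟦above⟧} = {e, f, g}
⟦bowl⟧ = {a, b, d, e, f, g}
… ∩ ⟦that broke⟧ = {a, b, d, e, f, g} ∩ {b, e, f, g, h} = {b, e, f, g}
… ∩ ⟦above b⟧ = {b, e, f, g} ∩ {e, f, g} = {e, f, g}
… ∩ ⟦flat⟧ = {e, f, g} ∩ {b, c, d, e, g, h} = {e, g}
… ∩ ⟦French⟧ = {e, g} ∩ {d, e, g} = {e, g}
⟦flat French bowl that broke above b⟧ = {e, g}, so the cardinality is 2.

2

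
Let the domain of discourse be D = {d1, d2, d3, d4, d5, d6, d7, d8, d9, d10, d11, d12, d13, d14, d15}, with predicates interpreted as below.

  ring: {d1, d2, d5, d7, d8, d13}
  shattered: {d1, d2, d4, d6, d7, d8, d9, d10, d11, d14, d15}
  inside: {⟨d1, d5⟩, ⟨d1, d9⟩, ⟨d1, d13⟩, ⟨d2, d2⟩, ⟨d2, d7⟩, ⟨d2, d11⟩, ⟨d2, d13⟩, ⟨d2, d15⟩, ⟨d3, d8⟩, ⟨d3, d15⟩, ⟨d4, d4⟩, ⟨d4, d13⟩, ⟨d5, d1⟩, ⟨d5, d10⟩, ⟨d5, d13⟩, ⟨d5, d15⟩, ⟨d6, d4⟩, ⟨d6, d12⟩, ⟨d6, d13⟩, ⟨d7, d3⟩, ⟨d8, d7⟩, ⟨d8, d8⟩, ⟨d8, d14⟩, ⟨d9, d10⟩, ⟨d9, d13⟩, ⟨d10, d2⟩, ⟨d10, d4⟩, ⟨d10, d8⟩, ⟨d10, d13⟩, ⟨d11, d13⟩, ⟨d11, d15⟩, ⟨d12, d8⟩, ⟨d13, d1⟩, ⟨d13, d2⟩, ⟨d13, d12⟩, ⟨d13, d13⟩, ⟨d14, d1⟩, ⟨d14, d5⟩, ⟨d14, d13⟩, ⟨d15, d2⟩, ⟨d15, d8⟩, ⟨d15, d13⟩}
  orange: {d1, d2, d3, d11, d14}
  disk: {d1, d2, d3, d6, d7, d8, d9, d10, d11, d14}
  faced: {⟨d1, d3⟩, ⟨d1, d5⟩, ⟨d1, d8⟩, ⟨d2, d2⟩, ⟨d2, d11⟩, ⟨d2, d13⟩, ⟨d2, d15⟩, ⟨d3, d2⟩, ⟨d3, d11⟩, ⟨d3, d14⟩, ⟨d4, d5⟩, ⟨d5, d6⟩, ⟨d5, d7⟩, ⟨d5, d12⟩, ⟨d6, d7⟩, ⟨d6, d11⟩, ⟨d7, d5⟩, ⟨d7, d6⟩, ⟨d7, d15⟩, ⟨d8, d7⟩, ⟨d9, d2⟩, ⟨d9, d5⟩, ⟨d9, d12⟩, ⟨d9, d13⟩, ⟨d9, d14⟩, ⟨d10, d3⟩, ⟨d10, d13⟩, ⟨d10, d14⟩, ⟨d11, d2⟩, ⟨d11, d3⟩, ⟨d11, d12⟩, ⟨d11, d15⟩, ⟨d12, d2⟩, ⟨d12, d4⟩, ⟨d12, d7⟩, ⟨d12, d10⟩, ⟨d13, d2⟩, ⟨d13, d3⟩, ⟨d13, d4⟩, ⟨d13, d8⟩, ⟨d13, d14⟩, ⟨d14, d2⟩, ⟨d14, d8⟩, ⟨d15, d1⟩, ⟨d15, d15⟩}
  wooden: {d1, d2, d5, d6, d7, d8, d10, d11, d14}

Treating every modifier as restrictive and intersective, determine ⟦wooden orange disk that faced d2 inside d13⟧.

⟦that faced d2⟧ = {x : ⟨x, d2⟩ ∈ ⟦faced⟧} = {d2, d3, d9, d11, d12, d13, d14}
⟦inside d13⟧ = {x : ⟨x, d13⟩ ∈ ⟦inside⟧} = {d1, d2, d4, d5, d6, d9, d10, d11, d13, d14, d15}
⟦disk⟧ = {d1, d2, d3, d6, d7, d8, d9, d10, d11, d14}
… ∩ ⟦that faced d2⟧ = {d1, d2, d3, d6, d7, d8, d9, d10, d11, d14} ∩ {d2, d3, d9, d11, d12, d13, d14} = {d2, d3, d9, d11, d14}
… ∩ ⟦inside d13⟧ = {d2, d3, d9, d11, d14} ∩ {d1, d2, d4, d5, d6, d9, d10, d11, d13, d14, d15} = {d2, d9, d11, d14}
… ∩ ⟦wooden⟧ = {d2, d9, d11, d14} ∩ {d1, d2, d5, d6, d7, d8, d10, d11, d14} = {d2, d11, d14}
… ∩ ⟦orange⟧ = {d2, d11, d14} ∩ {d1, d2, d3, d11, d14} = {d2, d11, d14}
So ⟦wooden orange disk that faced d2 inside d13⟧ = {d2, d11, d14}.

{d2, d11, d14}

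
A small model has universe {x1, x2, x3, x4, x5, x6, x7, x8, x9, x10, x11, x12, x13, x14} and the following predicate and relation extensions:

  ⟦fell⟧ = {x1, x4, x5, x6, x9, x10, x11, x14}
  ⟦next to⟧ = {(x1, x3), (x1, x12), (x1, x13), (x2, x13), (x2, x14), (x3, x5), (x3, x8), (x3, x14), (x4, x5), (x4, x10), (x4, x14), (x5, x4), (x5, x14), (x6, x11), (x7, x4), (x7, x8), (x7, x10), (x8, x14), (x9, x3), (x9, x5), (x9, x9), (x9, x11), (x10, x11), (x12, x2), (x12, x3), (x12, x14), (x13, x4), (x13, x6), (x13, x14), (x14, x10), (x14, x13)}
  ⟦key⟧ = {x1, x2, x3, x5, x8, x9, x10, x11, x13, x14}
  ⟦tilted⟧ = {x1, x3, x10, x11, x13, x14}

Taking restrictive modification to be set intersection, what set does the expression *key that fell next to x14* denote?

{x5}

⟦that fell⟧ = ⟦fell⟧ = {x1, x4, x5, x6, x9, x10, x11, x14}
⟦next to x14⟧ = {x : ⟨x, x14⟩ ∈ ⟦next to⟧} = {x2, x3, x4, x5, x8, x12, x13}
⟦key⟧ = {x1, x2, x3, x5, x8, x9, x10, x11, x13, x14}
… ∩ ⟦that fell⟧ = {x1, x2, x3, x5, x8, x9, x10, x11, x13, x14} ∩ {x1, x4, x5, x6, x9, x10, x11, x14} = {x1, x5, x9, x10, x11, x14}
… ∩ ⟦next to x14⟧ = {x1, x5, x9, x10, x11, x14} ∩ {x2, x3, x4, x5, x8, x12, x13} = {x5}
So ⟦key that fell next to x14⟧ = {x5}.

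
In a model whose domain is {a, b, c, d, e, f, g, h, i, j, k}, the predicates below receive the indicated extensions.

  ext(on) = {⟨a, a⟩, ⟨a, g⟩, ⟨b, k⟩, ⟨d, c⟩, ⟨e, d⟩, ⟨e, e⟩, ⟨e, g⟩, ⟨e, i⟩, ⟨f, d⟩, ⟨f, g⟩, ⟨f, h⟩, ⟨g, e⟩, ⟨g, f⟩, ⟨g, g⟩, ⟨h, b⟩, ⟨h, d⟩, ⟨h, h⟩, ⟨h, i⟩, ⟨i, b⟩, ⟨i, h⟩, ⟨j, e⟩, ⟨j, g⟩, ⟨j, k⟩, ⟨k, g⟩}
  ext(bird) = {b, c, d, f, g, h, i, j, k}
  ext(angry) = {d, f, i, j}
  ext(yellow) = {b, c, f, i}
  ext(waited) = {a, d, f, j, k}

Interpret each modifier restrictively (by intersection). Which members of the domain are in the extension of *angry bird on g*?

⟦on g⟧ = {x : ⟨x, g⟩ ∈ ⟦on⟧} = {a, e, f, g, j, k}
⟦bird⟧ = {b, c, d, f, g, h, i, j, k}
… ∩ ⟦on g⟧ = {b, c, d, f, g, h, i, j, k} ∩ {a, e, f, g, j, k} = {f, g, j, k}
… ∩ ⟦angry⟧ = {f, g, j, k} ∩ {d, f, i, j} = {f, j}
So ⟦angry bird on g⟧ = {f, j}.

{f, j}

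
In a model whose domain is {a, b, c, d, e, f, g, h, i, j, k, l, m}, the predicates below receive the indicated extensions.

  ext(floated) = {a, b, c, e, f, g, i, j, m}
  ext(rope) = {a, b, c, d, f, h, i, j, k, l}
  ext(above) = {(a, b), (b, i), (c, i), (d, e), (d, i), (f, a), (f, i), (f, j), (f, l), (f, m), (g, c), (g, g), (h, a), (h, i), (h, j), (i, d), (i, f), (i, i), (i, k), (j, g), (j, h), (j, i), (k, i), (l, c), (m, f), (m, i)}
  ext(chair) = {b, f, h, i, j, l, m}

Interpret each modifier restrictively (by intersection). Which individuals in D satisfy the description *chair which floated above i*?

⟦which floated⟧ = ⟦floated⟧ = {a, b, c, e, f, g, i, j, m}
⟦above i⟧ = {x : ⟨x, i⟩ ∈ ⟦above⟧} = {b, c, d, f, h, i, j, k, m}
⟦chair⟧ = {b, f, h, i, j, l, m}
… ∩ ⟦which floated⟧ = {b, f, h, i, j, l, m} ∩ {a, b, c, e, f, g, i, j, m} = {b, f, i, j, m}
… ∩ ⟦above i⟧ = {b, f, i, j, m} ∩ {b, c, d, f, h, i, j, k, m} = {b, f, i, j, m}
So ⟦chair which floated above i⟧ = {b, f, i, j, m}.

{b, f, i, j, m}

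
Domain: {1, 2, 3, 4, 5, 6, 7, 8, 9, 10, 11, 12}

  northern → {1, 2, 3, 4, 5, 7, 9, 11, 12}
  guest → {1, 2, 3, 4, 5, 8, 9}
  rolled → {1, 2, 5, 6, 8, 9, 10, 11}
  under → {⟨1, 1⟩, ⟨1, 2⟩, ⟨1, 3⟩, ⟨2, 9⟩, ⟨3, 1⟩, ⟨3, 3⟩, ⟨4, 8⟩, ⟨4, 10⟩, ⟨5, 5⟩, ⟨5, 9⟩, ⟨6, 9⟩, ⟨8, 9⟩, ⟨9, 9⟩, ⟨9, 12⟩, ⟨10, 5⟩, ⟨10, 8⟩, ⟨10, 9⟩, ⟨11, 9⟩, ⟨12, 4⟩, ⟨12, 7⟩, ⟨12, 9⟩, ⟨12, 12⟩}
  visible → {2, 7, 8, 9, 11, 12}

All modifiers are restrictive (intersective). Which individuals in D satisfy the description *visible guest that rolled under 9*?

⟦that rolled⟧ = ⟦rolled⟧ = {1, 2, 5, 6, 8, 9, 10, 11}
⟦under 9⟧ = {x : ⟨x, 9⟩ ∈ ⟦under⟧} = {2, 5, 6, 8, 9, 10, 11, 12}
⟦guest⟧ = {1, 2, 3, 4, 5, 8, 9}
… ∩ ⟦that rolled⟧ = {1, 2, 3, 4, 5, 8, 9} ∩ {1, 2, 5, 6, 8, 9, 10, 11} = {1, 2, 5, 8, 9}
… ∩ ⟦under 9⟧ = {1, 2, 5, 8, 9} ∩ {2, 5, 6, 8, 9, 10, 11, 12} = {2, 5, 8, 9}
… ∩ ⟦visible⟧ = {2, 5, 8, 9} ∩ {2, 7, 8, 9, 11, 12} = {2, 8, 9}
So ⟦visible guest that rolled under 9⟧ = {2, 8, 9}.

{2, 8, 9}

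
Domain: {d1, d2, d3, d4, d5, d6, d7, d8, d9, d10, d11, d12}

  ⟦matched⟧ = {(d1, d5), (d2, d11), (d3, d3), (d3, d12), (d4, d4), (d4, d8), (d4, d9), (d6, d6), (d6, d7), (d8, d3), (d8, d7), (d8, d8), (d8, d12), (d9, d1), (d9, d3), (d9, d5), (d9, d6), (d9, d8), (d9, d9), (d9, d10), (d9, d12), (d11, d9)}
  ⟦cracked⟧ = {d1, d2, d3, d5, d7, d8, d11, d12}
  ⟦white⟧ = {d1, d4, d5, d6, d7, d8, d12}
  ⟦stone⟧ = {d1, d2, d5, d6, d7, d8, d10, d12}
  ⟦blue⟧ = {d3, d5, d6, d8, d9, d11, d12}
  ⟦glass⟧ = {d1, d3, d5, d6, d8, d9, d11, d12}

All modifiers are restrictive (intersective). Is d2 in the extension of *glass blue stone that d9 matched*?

⟦that d9 matched⟧ = {x : ⟨d9, x⟩ ∈ ⟦matched⟧} = {d1, d3, d5, d6, d8, d9, d10, d12}
⟦stone⟧ = {d1, d2, d5, d6, d7, d8, d10, d12}
… ∩ ⟦that d9 matched⟧ = {d1, d2, d5, d6, d7, d8, d10, d12} ∩ {d1, d3, d5, d6, d8, d9, d10, d12} = {d1, d5, d6, d8, d10, d12}
… ∩ ⟦glass⟧ = {d1, d5, d6, d8, d10, d12} ∩ {d1, d3, d5, d6, d8, d9, d11, d12} = {d1, d5, d6, d8, d12}
… ∩ ⟦blue⟧ = {d1, d5, d6, d8, d12} ∩ {d3, d5, d6, d8, d9, d11, d12} = {d5, d6, d8, d12}
⟦glass blue stone that d9 matched⟧ = {d5, d6, d8, d12}; d2 ∉ this set.

no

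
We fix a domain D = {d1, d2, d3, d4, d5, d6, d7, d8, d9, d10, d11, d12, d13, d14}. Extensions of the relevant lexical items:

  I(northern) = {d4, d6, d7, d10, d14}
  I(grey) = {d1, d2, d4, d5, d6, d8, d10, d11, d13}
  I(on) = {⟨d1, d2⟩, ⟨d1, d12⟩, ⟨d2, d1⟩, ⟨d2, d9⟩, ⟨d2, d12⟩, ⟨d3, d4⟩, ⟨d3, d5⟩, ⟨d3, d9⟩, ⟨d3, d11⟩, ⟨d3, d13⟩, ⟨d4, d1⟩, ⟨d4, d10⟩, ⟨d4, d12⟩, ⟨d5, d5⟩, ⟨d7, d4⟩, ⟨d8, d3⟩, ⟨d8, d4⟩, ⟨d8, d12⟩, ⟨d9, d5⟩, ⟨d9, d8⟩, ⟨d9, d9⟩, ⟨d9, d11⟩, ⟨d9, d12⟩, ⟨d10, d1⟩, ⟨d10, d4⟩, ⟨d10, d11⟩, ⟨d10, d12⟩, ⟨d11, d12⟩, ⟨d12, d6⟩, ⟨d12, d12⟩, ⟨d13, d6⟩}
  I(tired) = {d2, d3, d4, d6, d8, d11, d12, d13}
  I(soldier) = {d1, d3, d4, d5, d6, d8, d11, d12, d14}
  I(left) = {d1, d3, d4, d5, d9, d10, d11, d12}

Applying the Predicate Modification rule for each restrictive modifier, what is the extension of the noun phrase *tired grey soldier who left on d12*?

{d4, d11}

⟦who left⟧ = ⟦left⟧ = {d1, d3, d4, d5, d9, d10, d11, d12}
⟦on d12⟧ = {x : ⟨x, d12⟩ ∈ ⟦on⟧} = {d1, d2, d4, d8, d9, d10, d11, d12}
⟦soldier⟧ = {d1, d3, d4, d5, d6, d8, d11, d12, d14}
… ∩ ⟦who left⟧ = {d1, d3, d4, d5, d6, d8, d11, d12, d14} ∩ {d1, d3, d4, d5, d9, d10, d11, d12} = {d1, d3, d4, d5, d11, d12}
… ∩ ⟦on d12⟧ = {d1, d3, d4, d5, d11, d12} ∩ {d1, d2, d4, d8, d9, d10, d11, d12} = {d1, d4, d11, d12}
… ∩ ⟦tired⟧ = {d1, d4, d11, d12} ∩ {d2, d3, d4, d6, d8, d11, d12, d13} = {d4, d11, d12}
… ∩ ⟦grey⟧ = {d4, d11, d12} ∩ {d1, d2, d4, d5, d6, d8, d10, d11, d13} = {d4, d11}
So ⟦tired grey soldier who left on d12⟧ = {d4, d11}.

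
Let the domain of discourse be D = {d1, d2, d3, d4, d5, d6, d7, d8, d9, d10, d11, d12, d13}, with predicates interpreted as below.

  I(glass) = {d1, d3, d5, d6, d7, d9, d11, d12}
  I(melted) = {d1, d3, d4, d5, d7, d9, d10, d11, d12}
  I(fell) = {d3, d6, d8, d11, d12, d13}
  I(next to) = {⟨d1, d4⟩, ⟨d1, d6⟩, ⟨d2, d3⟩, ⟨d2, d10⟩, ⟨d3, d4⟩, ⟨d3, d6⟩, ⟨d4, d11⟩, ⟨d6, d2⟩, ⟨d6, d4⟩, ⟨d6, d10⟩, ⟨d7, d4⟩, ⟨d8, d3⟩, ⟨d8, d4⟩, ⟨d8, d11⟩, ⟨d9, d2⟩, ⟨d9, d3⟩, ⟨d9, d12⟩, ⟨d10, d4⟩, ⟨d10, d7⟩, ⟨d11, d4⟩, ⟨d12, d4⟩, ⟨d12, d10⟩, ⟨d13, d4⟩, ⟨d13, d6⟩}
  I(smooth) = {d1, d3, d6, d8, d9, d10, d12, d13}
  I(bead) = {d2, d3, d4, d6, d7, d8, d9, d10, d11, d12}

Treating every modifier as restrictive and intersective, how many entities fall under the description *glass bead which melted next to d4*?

4

⟦which melted⟧ = ⟦melted⟧ = {d1, d3, d4, d5, d7, d9, d10, d11, d12}
⟦next to d4⟧ = {x : ⟨x, d4⟩ ∈ ⟦next to⟧} = {d1, d3, d6, d7, d8, d10, d11, d12, d13}
⟦bead⟧ = {d2, d3, d4, d6, d7, d8, d9, d10, d11, d12}
… ∩ ⟦which melted⟧ = {d2, d3, d4, d6, d7, d8, d9, d10, d11, d12} ∩ {d1, d3, d4, d5, d7, d9, d10, d11, d12} = {d3, d4, d7, d9, d10, d11, d12}
… ∩ ⟦next to d4⟧ = {d3, d4, d7, d9, d10, d11, d12} ∩ {d1, d3, d6, d7, d8, d10, d11, d12, d13} = {d3, d7, d10, d11, d12}
… ∩ ⟦glass⟧ = {d3, d7, d10, d11, d12} ∩ {d1, d3, d5, d6, d7, d9, d11, d12} = {d3, d7, d11, d12}
⟦glass bead which melted next to d4⟧ = {d3, d7, d11, d12}, so the cardinality is 4.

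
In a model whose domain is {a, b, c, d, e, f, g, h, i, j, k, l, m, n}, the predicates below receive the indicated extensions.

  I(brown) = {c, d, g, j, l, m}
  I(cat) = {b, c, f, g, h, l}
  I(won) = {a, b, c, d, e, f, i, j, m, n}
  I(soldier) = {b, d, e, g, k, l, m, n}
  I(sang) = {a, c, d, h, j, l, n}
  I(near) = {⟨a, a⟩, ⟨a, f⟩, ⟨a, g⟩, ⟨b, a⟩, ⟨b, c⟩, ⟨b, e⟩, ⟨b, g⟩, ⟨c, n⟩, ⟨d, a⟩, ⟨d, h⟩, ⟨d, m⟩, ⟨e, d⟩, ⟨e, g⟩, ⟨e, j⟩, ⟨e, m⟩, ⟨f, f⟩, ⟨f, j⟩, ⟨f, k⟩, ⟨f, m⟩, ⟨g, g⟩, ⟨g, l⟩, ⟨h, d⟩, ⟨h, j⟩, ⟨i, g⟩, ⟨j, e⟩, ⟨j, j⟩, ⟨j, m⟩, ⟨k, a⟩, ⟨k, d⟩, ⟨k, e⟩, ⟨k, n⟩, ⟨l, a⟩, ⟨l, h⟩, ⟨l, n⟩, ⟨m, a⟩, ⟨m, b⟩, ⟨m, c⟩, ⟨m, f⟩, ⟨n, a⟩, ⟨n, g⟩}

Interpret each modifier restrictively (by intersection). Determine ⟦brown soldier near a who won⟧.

{d, m}

⟦near a⟧ = {x : ⟨x, a⟩ ∈ ⟦near⟧} = {a, b, d, k, l, m, n}
⟦who won⟧ = ⟦won⟧ = {a, b, c, d, e, f, i, j, m, n}
⟦soldier⟧ = {b, d, e, g, k, l, m, n}
… ∩ ⟦near a⟧ = {b, d, e, g, k, l, m, n} ∩ {a, b, d, k, l, m, n} = {b, d, k, l, m, n}
… ∩ ⟦who won⟧ = {b, d, k, l, m, n} ∩ {a, b, c, d, e, f, i, j, m, n} = {b, d, m, n}
… ∩ ⟦brown⟧ = {b, d, m, n} ∩ {c, d, g, j, l, m} = {d, m}
So ⟦brown soldier near a who won⟧ = {d, m}.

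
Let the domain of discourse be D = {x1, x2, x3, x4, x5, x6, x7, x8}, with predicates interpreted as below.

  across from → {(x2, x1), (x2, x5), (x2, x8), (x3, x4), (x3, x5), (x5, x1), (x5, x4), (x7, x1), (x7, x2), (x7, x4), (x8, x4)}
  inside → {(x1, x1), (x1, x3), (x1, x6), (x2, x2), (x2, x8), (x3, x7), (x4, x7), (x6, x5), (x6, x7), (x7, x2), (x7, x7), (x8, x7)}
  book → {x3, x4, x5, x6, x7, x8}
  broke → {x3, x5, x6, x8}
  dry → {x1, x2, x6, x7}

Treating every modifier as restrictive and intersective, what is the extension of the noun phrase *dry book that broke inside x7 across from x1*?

∅

⟦that broke⟧ = ⟦broke⟧ = {x3, x5, x6, x8}
⟦inside x7⟧ = {x : ⟨x, x7⟩ ∈ ⟦inside⟧} = {x3, x4, x6, x7, x8}
⟦across from x1⟧ = {x : ⟨x, x1⟩ ∈ ⟦across from⟧} = {x2, x5, x7}
⟦book⟧ = {x3, x4, x5, x6, x7, x8}
… ∩ ⟦that broke⟧ = {x3, x4, x5, x6, x7, x8} ∩ {x3, x5, x6, x8} = {x3, x5, x6, x8}
… ∩ ⟦inside x7⟧ = {x3, x5, x6, x8} ∩ {x3, x4, x6, x7, x8} = {x3, x6, x8}
… ∩ ⟦across from x1⟧ = {x3, x6, x8} ∩ {x2, x5, x7} = ∅
… ∩ ⟦dry⟧ = ∅ ∩ {x1, x2, x6, x7} = ∅
So ⟦dry book that broke inside x7 across from x1⟧ = ∅.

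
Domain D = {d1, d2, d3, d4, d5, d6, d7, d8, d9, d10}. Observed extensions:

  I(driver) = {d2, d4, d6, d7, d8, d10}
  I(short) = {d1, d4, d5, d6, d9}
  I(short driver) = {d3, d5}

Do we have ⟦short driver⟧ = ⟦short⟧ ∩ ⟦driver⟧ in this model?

no

⟦short⟧ ∩ ⟦driver⟧ = {d1, d4, d5, d6, d9} ∩ {d2, d4, d6, d7, d8, d10} = {d4, d6}
Observed ⟦short driver⟧ = {d3, d5}.
These differ, so the modifier is not intersective in this model.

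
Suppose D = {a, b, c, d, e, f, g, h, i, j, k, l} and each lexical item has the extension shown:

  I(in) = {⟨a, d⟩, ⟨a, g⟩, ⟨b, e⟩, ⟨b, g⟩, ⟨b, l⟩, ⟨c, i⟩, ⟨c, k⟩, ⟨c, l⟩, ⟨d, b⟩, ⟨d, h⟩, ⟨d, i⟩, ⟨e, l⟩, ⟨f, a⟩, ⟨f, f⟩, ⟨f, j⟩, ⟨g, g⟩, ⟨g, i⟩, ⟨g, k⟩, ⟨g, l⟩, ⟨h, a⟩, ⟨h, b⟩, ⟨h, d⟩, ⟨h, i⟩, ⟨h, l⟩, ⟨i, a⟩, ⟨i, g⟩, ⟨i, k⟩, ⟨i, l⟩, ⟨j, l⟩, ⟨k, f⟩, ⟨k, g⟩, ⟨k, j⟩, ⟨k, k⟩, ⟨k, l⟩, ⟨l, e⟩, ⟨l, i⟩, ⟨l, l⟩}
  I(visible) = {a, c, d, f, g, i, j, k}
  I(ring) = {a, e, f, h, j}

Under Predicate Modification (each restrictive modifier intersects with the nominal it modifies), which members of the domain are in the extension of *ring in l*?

⟦in l⟧ = {x : ⟨x, l⟩ ∈ ⟦in⟧} = {b, c, e, g, h, i, j, k, l}
⟦ring⟧ = {a, e, f, h, j}
… ∩ ⟦in l⟧ = {a, e, f, h, j} ∩ {b, c, e, g, h, i, j, k, l} = {e, h, j}
So ⟦ring in l⟧ = {e, h, j}.

{e, h, j}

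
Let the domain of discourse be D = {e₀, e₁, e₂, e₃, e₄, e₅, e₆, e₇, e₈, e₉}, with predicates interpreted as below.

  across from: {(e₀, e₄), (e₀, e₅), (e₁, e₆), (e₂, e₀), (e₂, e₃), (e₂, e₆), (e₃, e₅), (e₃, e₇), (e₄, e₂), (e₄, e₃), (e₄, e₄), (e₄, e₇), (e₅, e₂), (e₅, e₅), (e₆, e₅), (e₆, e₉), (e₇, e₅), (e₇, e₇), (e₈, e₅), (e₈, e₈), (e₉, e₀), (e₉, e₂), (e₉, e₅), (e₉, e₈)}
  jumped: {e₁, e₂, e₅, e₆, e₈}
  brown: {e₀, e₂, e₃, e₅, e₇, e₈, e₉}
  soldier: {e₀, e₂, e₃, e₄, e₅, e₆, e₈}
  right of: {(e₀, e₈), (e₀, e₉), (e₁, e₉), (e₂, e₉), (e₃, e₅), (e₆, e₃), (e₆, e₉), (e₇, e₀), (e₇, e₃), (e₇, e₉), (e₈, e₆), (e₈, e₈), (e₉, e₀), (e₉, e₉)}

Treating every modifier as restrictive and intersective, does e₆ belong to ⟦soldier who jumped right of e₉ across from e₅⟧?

yes

⟦who jumped⟧ = ⟦jumped⟧ = {e₁, e₂, e₅, e₆, e₈}
⟦right of e₉⟧ = {x : ⟨x, e₉⟩ ∈ ⟦right of⟧} = {e₀, e₁, e₂, e₆, e₇, e₉}
⟦across from e₅⟧ = {x : ⟨x, e₅⟩ ∈ ⟦across from⟧} = {e₀, e₃, e₅, e₆, e₇, e₈, e₉}
⟦soldier⟧ = {e₀, e₂, e₃, e₄, e₅, e₆, e₈}
… ∩ ⟦who jumped⟧ = {e₀, e₂, e₃, e₄, e₅, e₆, e₈} ∩ {e₁, e₂, e₅, e₆, e₈} = {e₂, e₅, e₆, e₈}
… ∩ ⟦right of e₉⟧ = {e₂, e₅, e₆, e₈} ∩ {e₀, e₁, e₂, e₆, e₇, e₉} = {e₂, e₆}
… ∩ ⟦across from e₅⟧ = {e₂, e₆} ∩ {e₀, e₃, e₅, e₆, e₇, e₈, e₉} = {e₆}
⟦soldier who jumped right of e₉ across from e₅⟧ = {e₆}; e₆ ∈ this set.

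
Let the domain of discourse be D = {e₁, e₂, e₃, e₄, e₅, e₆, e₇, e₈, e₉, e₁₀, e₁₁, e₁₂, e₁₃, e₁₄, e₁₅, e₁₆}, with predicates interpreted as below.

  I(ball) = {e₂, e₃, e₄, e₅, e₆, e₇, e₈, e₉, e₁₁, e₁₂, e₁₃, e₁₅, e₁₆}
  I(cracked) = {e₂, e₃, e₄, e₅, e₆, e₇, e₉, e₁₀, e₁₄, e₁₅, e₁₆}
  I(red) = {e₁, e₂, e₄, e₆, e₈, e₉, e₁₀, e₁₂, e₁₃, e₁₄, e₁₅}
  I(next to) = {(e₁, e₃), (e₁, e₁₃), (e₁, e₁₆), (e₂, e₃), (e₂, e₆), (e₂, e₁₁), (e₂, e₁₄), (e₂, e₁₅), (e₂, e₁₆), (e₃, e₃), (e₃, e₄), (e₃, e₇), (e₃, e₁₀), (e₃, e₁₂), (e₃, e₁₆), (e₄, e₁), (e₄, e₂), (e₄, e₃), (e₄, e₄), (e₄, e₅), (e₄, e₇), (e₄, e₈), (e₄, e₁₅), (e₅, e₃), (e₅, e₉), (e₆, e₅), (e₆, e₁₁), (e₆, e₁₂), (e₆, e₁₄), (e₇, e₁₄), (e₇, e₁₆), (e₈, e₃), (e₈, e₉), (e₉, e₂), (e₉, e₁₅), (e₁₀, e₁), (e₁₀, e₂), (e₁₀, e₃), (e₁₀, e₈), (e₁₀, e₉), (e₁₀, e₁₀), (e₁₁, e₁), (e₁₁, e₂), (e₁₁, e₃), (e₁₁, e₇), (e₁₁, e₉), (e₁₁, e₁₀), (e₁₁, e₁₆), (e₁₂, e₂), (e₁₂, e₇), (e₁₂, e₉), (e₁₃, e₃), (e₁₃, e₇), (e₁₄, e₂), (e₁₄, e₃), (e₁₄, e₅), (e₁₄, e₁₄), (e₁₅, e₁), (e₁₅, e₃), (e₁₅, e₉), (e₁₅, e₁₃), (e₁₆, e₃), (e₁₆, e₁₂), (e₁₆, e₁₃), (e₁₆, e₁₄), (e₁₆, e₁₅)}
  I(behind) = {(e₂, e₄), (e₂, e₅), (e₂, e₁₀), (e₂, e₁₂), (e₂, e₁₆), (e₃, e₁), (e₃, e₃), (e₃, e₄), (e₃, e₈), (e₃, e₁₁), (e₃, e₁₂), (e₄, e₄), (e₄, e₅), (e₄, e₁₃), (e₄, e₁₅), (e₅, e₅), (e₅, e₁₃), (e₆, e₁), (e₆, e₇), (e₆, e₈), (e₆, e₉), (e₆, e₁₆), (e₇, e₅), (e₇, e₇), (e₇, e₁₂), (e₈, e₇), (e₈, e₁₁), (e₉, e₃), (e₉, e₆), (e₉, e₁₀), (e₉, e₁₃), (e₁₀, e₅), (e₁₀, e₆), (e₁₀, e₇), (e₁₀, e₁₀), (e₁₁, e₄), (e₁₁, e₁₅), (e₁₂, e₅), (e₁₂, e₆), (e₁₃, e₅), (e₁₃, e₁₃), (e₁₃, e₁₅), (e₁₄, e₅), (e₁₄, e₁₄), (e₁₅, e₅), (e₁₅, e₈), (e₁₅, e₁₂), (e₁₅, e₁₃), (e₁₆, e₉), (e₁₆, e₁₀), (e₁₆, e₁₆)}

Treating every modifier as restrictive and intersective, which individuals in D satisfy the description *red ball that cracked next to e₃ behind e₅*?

⟦that cracked⟧ = ⟦cracked⟧ = {e₂, e₃, e₄, e₅, e₆, e₇, e₉, e₁₀, e₁₄, e₁₅, e₁₆}
⟦next to e₃⟧ = {x : ⟨x, e₃⟩ ∈ ⟦next to⟧} = {e₁, e₂, e₃, e₄, e₅, e₈, e₁₀, e₁₁, e₁₃, e₁₄, e₁₅, e₁₆}
⟦behind e₅⟧ = {x : ⟨x, e₅⟩ ∈ ⟦behind⟧} = {e₂, e₄, e₅, e₇, e₁₀, e₁₂, e₁₃, e₁₄, e₁₅}
⟦ball⟧ = {e₂, e₃, e₄, e₅, e₆, e₇, e₈, e₉, e₁₁, e₁₂, e₁₃, e₁₅, e₁₆}
… ∩ ⟦that cracked⟧ = {e₂, e₃, e₄, e₅, e₆, e₇, e₈, e₉, e₁₁, e₁₂, e₁₃, e₁₅, e₁₆} ∩ {e₂, e₃, e₄, e₅, e₆, e₇, e₉, e₁₀, e₁₄, e₁₅, e₁₆} = {e₂, e₃, e₄, e₅, e₆, e₇, e₉, e₁₅, e₁₆}
… ∩ ⟦next to e₃⟧ = {e₂, e₃, e₄, e₅, e₆, e₇, e₉, e₁₅, e₁₆} ∩ {e₁, e₂, e₃, e₄, e₅, e₈, e₁₀, e₁₁, e₁₃, e₁₄, e₁₅, e₁₆} = {e₂, e₃, e₄, e₅, e₁₅, e₁₆}
… ∩ ⟦behind e₅⟧ = {e₂, e₃, e₄, e₅, e₁₅, e₁₆} ∩ {e₂, e₄, e₅, e₇, e₁₀, e₁₂, e₁₃, e₁₄, e₁₅} = {e₂, e₄, e₅, e₁₅}
… ∩ ⟦red⟧ = {e₂, e₄, e₅, e₁₅} ∩ {e₁, e₂, e₄, e₆, e₈, e₉, e₁₀, e₁₂, e₁₃, e₁₄, e₁₅} = {e₂, e₄, e₁₅}
So ⟦red ball that cracked next to e₃ behind e₅⟧ = {e₂, e₄, e₁₅}.

{e₂, e₄, e₁₅}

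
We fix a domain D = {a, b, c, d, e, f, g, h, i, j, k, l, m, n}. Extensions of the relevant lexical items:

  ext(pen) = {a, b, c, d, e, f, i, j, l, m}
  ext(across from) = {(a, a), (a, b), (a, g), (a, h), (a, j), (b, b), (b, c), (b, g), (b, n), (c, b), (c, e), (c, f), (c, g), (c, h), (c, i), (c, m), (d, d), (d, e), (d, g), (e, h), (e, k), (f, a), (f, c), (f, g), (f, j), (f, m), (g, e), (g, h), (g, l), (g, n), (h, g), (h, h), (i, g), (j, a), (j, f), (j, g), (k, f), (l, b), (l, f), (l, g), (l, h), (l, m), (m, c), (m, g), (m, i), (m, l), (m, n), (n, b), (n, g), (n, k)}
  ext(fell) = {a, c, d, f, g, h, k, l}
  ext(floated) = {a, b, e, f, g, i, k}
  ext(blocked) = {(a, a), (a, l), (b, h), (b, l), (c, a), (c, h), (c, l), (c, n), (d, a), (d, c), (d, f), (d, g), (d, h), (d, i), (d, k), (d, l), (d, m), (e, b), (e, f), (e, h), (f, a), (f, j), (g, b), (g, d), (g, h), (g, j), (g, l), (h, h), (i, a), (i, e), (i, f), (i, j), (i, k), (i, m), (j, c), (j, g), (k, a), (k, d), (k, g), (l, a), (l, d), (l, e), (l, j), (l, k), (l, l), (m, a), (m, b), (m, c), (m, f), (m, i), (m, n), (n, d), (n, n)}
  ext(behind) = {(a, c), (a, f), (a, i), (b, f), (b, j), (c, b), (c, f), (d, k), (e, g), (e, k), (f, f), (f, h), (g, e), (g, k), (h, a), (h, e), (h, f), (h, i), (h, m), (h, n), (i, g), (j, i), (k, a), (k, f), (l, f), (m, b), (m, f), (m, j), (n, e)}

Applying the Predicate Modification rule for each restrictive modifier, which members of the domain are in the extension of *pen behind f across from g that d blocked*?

⟦behind f⟧ = {x : ⟨x, f⟩ ∈ ⟦behind⟧} = {a, b, c, f, h, k, l, m}
⟦across from g⟧ = {x : ⟨x, g⟩ ∈ ⟦across from⟧} = {a, b, c, d, f, h, i, j, l, m, n}
⟦that d blocked⟧ = {x : ⟨d, x⟩ ∈ ⟦blocked⟧} = {a, c, f, g, h, i, k, l, m}
⟦pen⟧ = {a, b, c, d, e, f, i, j, l, m}
… ∩ ⟦behind f⟧ = {a, b, c, d, e, f, i, j, l, m} ∩ {a, b, c, f, h, k, l, m} = {a, b, c, f, l, m}
… ∩ ⟦across from g⟧ = {a, b, c, f, l, m} ∩ {a, b, c, d, f, h, i, j, l, m, n} = {a, b, c, f, l, m}
… ∩ ⟦that d blocked⟧ = {a, b, c, f, l, m} ∩ {a, c, f, g, h, i, k, l, m} = {a, c, f, l, m}
So ⟦pen behind f across from g that d blocked⟧ = {a, c, f, l, m}.

{a, c, f, l, m}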